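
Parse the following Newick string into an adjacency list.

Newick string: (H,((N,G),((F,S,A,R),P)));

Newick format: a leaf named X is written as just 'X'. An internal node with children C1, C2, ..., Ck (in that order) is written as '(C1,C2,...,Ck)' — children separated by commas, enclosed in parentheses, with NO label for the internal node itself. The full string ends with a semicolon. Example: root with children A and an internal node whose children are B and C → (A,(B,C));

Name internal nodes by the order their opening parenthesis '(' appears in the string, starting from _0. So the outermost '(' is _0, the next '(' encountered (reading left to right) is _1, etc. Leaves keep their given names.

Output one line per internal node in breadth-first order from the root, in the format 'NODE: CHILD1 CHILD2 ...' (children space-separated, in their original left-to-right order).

Input: (H,((N,G),((F,S,A,R),P)));
Scanning left-to-right, naming '(' by encounter order:
  pos 0: '(' -> open internal node _0 (depth 1)
  pos 3: '(' -> open internal node _1 (depth 2)
  pos 4: '(' -> open internal node _2 (depth 3)
  pos 8: ')' -> close internal node _2 (now at depth 2)
  pos 10: '(' -> open internal node _3 (depth 3)
  pos 11: '(' -> open internal node _4 (depth 4)
  pos 19: ')' -> close internal node _4 (now at depth 3)
  pos 22: ')' -> close internal node _3 (now at depth 2)
  pos 23: ')' -> close internal node _1 (now at depth 1)
  pos 24: ')' -> close internal node _0 (now at depth 0)
Total internal nodes: 5
BFS adjacency from root:
  _0: H _1
  _1: _2 _3
  _2: N G
  _3: _4 P
  _4: F S A R

Answer: _0: H _1
_1: _2 _3
_2: N G
_3: _4 P
_4: F S A R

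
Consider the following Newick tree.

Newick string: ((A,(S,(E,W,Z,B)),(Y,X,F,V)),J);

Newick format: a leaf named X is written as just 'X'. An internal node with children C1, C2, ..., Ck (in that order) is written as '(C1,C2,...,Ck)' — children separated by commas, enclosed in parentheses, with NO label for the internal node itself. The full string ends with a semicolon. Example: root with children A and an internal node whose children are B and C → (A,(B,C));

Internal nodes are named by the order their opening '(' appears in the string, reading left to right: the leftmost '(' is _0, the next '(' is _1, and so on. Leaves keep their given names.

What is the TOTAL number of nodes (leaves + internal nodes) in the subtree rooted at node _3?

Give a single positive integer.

Newick: ((A,(S,(E,W,Z,B)),(Y,X,F,V)),J);
Locate _3: it is the '(' at position 7 (the 4th '(' reading left to right).
Query: subtree rooted at _3
_3: subtree_size = 1 + 4
  E: subtree_size = 1 + 0
  W: subtree_size = 1 + 0
  Z: subtree_size = 1 + 0
  B: subtree_size = 1 + 0
Total subtree size of _3: 5

Answer: 5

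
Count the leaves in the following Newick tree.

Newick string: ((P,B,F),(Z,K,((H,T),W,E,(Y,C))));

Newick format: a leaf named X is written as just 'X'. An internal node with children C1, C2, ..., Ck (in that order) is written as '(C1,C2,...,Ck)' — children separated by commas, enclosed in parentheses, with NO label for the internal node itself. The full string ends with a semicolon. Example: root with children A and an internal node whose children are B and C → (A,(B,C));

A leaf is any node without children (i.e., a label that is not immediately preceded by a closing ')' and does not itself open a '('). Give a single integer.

Answer: 11

Derivation:
Newick: ((P,B,F),(Z,K,((H,T),W,E,(Y,C))));
Scan left-to-right; a leaf is any maximal label run not followed by '(':
  pos 2: leaf 'P' → count = 1
  pos 4: leaf 'B' → count = 2
  pos 6: leaf 'F' → count = 3
  pos 10: leaf 'Z' → count = 4
  pos 12: leaf 'K' → count = 5
  pos 16: leaf 'H' → count = 6
  pos 18: leaf 'T' → count = 7
  pos 21: leaf 'W' → count = 8
  pos 23: leaf 'E' → count = 9
  pos 26: leaf 'Y' → count = 10
  pos 28: leaf 'C' → count = 11
Total leaves: 11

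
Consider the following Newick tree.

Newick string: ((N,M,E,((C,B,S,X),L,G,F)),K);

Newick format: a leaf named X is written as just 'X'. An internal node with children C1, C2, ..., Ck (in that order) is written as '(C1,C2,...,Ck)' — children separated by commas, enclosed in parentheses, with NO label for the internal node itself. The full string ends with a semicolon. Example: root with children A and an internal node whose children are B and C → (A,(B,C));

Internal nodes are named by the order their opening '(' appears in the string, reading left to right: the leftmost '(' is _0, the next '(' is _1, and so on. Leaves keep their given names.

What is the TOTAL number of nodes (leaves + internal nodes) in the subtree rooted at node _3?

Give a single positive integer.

Newick: ((N,M,E,((C,B,S,X),L,G,F)),K);
Locate _3: it is the '(' at position 9 (the 4th '(' reading left to right).
Query: subtree rooted at _3
_3: subtree_size = 1 + 4
  C: subtree_size = 1 + 0
  B: subtree_size = 1 + 0
  S: subtree_size = 1 + 0
  X: subtree_size = 1 + 0
Total subtree size of _3: 5

Answer: 5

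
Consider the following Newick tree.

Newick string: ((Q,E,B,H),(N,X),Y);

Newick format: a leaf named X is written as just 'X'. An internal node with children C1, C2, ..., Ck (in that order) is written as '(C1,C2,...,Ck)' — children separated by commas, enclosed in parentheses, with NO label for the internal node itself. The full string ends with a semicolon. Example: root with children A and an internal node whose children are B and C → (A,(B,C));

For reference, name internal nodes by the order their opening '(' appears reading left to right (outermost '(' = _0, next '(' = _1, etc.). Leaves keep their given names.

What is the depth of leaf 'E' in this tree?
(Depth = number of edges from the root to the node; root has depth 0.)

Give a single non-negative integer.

Newick: ((Q,E,B,H),(N,X),Y);
Naming internals by '(' encounter order: outermost '(' = _0, next = _1, ...
Query node: E
Path from root: _0 -> _1 -> E
Depth of E: 2 (number of edges from root)

Answer: 2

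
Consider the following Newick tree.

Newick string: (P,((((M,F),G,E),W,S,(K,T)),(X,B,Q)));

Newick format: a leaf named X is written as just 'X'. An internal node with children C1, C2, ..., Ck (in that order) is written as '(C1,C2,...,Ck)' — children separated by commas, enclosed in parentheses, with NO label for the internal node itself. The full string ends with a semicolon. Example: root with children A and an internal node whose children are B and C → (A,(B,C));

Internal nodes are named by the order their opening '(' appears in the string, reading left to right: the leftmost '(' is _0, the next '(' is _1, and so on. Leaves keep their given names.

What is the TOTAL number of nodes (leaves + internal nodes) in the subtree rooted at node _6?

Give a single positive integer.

Newick: (P,((((M,F),G,E),W,S,(K,T)),(X,B,Q)));
Locate _6: it is the '(' at position 28 (the 7th '(' reading left to right).
Query: subtree rooted at _6
_6: subtree_size = 1 + 3
  X: subtree_size = 1 + 0
  B: subtree_size = 1 + 0
  Q: subtree_size = 1 + 0
Total subtree size of _6: 4

Answer: 4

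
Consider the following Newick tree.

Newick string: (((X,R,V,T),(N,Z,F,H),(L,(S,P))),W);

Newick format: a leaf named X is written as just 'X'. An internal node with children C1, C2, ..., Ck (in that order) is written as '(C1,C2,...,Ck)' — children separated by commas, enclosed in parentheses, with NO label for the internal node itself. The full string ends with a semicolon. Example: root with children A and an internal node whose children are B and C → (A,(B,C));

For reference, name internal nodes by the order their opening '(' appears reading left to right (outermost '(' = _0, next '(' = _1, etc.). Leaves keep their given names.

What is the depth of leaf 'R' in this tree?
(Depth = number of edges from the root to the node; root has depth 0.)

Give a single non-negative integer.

Answer: 3

Derivation:
Newick: (((X,R,V,T),(N,Z,F,H),(L,(S,P))),W);
Naming internals by '(' encounter order: outermost '(' = _0, next = _1, ...
Query node: R
Path from root: _0 -> _1 -> _2 -> R
Depth of R: 3 (number of edges from root)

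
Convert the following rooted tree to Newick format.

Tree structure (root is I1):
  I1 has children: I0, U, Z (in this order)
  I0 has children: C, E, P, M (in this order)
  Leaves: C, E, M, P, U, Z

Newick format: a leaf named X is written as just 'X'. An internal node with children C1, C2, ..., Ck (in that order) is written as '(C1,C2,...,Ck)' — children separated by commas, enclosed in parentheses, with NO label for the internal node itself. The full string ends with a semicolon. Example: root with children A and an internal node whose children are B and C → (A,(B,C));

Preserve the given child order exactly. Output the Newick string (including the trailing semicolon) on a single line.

internal I1 with children ['I0', 'U', 'Z']
  internal I0 with children ['C', 'E', 'P', 'M']
    leaf 'C' → 'C'
    leaf 'E' → 'E'
    leaf 'P' → 'P'
    leaf 'M' → 'M'
  → '(C,E,P,M)'
  leaf 'U' → 'U'
  leaf 'Z' → 'Z'
→ '((C,E,P,M),U,Z)'
Final: ((C,E,P,M),U,Z);

Answer: ((C,E,P,M),U,Z);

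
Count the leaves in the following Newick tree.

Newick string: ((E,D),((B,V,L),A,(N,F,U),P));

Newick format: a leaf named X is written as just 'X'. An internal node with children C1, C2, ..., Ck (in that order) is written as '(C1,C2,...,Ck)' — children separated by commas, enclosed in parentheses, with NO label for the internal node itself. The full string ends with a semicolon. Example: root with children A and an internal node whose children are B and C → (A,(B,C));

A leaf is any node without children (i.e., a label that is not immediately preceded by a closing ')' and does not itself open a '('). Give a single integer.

Newick: ((E,D),((B,V,L),A,(N,F,U),P));
Scan left-to-right; a leaf is any maximal label run not followed by '(':
  pos 2: leaf 'E' → count = 1
  pos 4: leaf 'D' → count = 2
  pos 9: leaf 'B' → count = 3
  pos 11: leaf 'V' → count = 4
  pos 13: leaf 'L' → count = 5
  pos 16: leaf 'A' → count = 6
  pos 19: leaf 'N' → count = 7
  pos 21: leaf 'F' → count = 8
  pos 23: leaf 'U' → count = 9
  pos 26: leaf 'P' → count = 10
Total leaves: 10

Answer: 10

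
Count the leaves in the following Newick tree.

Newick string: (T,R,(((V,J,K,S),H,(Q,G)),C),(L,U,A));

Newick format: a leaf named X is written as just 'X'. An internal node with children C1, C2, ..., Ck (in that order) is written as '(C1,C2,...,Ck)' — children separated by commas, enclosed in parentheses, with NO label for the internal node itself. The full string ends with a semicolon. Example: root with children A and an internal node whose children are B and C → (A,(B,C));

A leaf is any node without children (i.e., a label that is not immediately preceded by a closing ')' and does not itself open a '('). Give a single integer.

Newick: (T,R,(((V,J,K,S),H,(Q,G)),C),(L,U,A));
Scan left-to-right; a leaf is any maximal label run not followed by '(':
  pos 1: leaf 'T' → count = 1
  pos 3: leaf 'R' → count = 2
  pos 8: leaf 'V' → count = 3
  pos 10: leaf 'J' → count = 4
  pos 12: leaf 'K' → count = 5
  pos 14: leaf 'S' → count = 6
  pos 17: leaf 'H' → count = 7
  pos 20: leaf 'Q' → count = 8
  pos 22: leaf 'G' → count = 9
  pos 26: leaf 'C' → count = 10
  pos 30: leaf 'L' → count = 11
  pos 32: leaf 'U' → count = 12
  pos 34: leaf 'A' → count = 13
Total leaves: 13

Answer: 13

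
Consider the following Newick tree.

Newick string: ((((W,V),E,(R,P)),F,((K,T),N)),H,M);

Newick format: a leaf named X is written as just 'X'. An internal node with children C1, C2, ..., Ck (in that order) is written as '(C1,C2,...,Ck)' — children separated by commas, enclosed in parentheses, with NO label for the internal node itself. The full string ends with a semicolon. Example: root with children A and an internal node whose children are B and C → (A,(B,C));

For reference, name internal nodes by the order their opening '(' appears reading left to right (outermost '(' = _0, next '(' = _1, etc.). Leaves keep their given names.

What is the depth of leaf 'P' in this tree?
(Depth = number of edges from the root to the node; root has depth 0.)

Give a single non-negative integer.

Answer: 4

Derivation:
Newick: ((((W,V),E,(R,P)),F,((K,T),N)),H,M);
Naming internals by '(' encounter order: outermost '(' = _0, next = _1, ...
Query node: P
Path from root: _0 -> _1 -> _2 -> _4 -> P
Depth of P: 4 (number of edges from root)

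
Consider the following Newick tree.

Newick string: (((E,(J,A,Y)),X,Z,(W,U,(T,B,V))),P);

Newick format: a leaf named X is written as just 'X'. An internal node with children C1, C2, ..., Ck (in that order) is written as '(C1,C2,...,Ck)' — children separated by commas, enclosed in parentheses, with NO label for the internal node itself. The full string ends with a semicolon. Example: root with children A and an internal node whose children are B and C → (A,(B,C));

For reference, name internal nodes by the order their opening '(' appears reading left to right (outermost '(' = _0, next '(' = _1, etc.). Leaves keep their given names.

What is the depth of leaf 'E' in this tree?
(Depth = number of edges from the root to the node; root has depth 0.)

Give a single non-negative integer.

Newick: (((E,(J,A,Y)),X,Z,(W,U,(T,B,V))),P);
Naming internals by '(' encounter order: outermost '(' = _0, next = _1, ...
Query node: E
Path from root: _0 -> _1 -> _2 -> E
Depth of E: 3 (number of edges from root)

Answer: 3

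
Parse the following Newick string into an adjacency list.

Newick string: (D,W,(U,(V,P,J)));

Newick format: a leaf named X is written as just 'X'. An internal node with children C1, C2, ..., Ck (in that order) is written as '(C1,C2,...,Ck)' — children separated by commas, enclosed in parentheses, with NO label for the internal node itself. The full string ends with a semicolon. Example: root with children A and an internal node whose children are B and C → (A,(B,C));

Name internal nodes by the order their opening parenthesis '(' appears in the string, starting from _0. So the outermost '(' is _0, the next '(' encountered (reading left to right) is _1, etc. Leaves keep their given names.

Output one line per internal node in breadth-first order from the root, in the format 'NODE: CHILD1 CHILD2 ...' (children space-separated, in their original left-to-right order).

Input: (D,W,(U,(V,P,J)));
Scanning left-to-right, naming '(' by encounter order:
  pos 0: '(' -> open internal node _0 (depth 1)
  pos 5: '(' -> open internal node _1 (depth 2)
  pos 8: '(' -> open internal node _2 (depth 3)
  pos 14: ')' -> close internal node _2 (now at depth 2)
  pos 15: ')' -> close internal node _1 (now at depth 1)
  pos 16: ')' -> close internal node _0 (now at depth 0)
Total internal nodes: 3
BFS adjacency from root:
  _0: D W _1
  _1: U _2
  _2: V P J

Answer: _0: D W _1
_1: U _2
_2: V P J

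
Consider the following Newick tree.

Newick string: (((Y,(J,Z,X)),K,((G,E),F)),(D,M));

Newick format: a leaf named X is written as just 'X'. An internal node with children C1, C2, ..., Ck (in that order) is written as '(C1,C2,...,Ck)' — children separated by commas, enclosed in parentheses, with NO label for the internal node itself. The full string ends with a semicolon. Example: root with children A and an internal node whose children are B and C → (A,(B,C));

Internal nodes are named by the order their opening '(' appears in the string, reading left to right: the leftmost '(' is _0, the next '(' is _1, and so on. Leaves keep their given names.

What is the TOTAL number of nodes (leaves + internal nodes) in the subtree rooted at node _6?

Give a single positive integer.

Answer: 3

Derivation:
Newick: (((Y,(J,Z,X)),K,((G,E),F)),(D,M));
Locate _6: it is the '(' at position 27 (the 7th '(' reading left to right).
Query: subtree rooted at _6
_6: subtree_size = 1 + 2
  D: subtree_size = 1 + 0
  M: subtree_size = 1 + 0
Total subtree size of _6: 3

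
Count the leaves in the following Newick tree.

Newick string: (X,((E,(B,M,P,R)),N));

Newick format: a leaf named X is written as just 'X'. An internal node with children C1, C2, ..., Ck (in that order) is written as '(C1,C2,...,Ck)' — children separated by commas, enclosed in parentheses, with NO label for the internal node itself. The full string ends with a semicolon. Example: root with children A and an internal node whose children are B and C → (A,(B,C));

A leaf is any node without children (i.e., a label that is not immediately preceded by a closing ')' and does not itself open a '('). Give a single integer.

Answer: 7

Derivation:
Newick: (X,((E,(B,M,P,R)),N));
Scan left-to-right; a leaf is any maximal label run not followed by '(':
  pos 1: leaf 'X' → count = 1
  pos 5: leaf 'E' → count = 2
  pos 8: leaf 'B' → count = 3
  pos 10: leaf 'M' → count = 4
  pos 12: leaf 'P' → count = 5
  pos 14: leaf 'R' → count = 6
  pos 18: leaf 'N' → count = 7
Total leaves: 7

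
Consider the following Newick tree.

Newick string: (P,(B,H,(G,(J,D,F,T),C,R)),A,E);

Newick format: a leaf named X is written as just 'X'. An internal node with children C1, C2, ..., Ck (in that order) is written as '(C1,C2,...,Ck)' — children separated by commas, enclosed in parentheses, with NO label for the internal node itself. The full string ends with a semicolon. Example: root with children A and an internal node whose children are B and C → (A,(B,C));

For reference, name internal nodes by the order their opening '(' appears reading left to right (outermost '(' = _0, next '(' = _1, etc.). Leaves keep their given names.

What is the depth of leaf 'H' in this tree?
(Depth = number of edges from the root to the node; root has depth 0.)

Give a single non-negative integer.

Answer: 2

Derivation:
Newick: (P,(B,H,(G,(J,D,F,T),C,R)),A,E);
Naming internals by '(' encounter order: outermost '(' = _0, next = _1, ...
Query node: H
Path from root: _0 -> _1 -> H
Depth of H: 2 (number of edges from root)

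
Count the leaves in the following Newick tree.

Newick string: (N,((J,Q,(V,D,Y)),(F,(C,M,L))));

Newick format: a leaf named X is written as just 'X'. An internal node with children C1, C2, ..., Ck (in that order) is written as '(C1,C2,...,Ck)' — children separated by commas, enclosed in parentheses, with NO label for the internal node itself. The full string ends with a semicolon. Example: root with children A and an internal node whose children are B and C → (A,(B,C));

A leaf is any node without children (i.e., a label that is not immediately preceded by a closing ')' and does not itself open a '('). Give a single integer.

Answer: 10

Derivation:
Newick: (N,((J,Q,(V,D,Y)),(F,(C,M,L))));
Scan left-to-right; a leaf is any maximal label run not followed by '(':
  pos 1: leaf 'N' → count = 1
  pos 5: leaf 'J' → count = 2
  pos 7: leaf 'Q' → count = 3
  pos 10: leaf 'V' → count = 4
  pos 12: leaf 'D' → count = 5
  pos 14: leaf 'Y' → count = 6
  pos 19: leaf 'F' → count = 7
  pos 22: leaf 'C' → count = 8
  pos 24: leaf 'M' → count = 9
  pos 26: leaf 'L' → count = 10
Total leaves: 10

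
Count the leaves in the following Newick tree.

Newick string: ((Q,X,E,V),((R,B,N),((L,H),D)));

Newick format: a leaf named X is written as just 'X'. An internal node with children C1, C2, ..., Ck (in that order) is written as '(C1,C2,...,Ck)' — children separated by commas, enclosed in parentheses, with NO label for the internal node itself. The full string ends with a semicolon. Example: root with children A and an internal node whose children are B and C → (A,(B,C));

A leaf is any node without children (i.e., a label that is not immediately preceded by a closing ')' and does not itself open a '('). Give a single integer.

Answer: 10

Derivation:
Newick: ((Q,X,E,V),((R,B,N),((L,H),D)));
Scan left-to-right; a leaf is any maximal label run not followed by '(':
  pos 2: leaf 'Q' → count = 1
  pos 4: leaf 'X' → count = 2
  pos 6: leaf 'E' → count = 3
  pos 8: leaf 'V' → count = 4
  pos 13: leaf 'R' → count = 5
  pos 15: leaf 'B' → count = 6
  pos 17: leaf 'N' → count = 7
  pos 22: leaf 'L' → count = 8
  pos 24: leaf 'H' → count = 9
  pos 27: leaf 'D' → count = 10
Total leaves: 10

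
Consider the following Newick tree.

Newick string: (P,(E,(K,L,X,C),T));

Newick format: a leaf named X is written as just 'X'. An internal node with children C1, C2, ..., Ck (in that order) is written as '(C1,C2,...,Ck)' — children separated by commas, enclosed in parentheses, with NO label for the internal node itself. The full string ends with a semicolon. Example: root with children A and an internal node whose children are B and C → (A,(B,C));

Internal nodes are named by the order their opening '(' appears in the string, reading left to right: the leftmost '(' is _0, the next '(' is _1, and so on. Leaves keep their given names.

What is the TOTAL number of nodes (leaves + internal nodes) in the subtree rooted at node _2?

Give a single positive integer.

Answer: 5

Derivation:
Newick: (P,(E,(K,L,X,C),T));
Locate _2: it is the '(' at position 6 (the 3rd '(' reading left to right).
Query: subtree rooted at _2
_2: subtree_size = 1 + 4
  K: subtree_size = 1 + 0
  L: subtree_size = 1 + 0
  X: subtree_size = 1 + 0
  C: subtree_size = 1 + 0
Total subtree size of _2: 5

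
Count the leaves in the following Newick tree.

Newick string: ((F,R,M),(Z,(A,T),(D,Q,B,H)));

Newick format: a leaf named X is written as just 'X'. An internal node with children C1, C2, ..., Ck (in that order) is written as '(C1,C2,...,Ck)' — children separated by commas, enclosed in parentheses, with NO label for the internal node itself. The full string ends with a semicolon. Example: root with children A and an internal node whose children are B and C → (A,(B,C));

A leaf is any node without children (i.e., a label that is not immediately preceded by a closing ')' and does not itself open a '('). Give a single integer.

Answer: 10

Derivation:
Newick: ((F,R,M),(Z,(A,T),(D,Q,B,H)));
Scan left-to-right; a leaf is any maximal label run not followed by '(':
  pos 2: leaf 'F' → count = 1
  pos 4: leaf 'R' → count = 2
  pos 6: leaf 'M' → count = 3
  pos 10: leaf 'Z' → count = 4
  pos 13: leaf 'A' → count = 5
  pos 15: leaf 'T' → count = 6
  pos 19: leaf 'D' → count = 7
  pos 21: leaf 'Q' → count = 8
  pos 23: leaf 'B' → count = 9
  pos 25: leaf 'H' → count = 10
Total leaves: 10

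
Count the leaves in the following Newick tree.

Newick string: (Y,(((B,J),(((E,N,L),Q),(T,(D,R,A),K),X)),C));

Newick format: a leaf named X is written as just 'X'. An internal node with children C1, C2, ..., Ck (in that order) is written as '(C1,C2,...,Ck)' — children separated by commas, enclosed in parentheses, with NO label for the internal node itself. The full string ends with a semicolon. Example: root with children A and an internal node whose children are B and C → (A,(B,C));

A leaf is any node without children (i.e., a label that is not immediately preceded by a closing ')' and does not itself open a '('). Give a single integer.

Answer: 14

Derivation:
Newick: (Y,(((B,J),(((E,N,L),Q),(T,(D,R,A),K),X)),C));
Scan left-to-right; a leaf is any maximal label run not followed by '(':
  pos 1: leaf 'Y' → count = 1
  pos 6: leaf 'B' → count = 2
  pos 8: leaf 'J' → count = 3
  pos 14: leaf 'E' → count = 4
  pos 16: leaf 'N' → count = 5
  pos 18: leaf 'L' → count = 6
  pos 21: leaf 'Q' → count = 7
  pos 25: leaf 'T' → count = 8
  pos 28: leaf 'D' → count = 9
  pos 30: leaf 'R' → count = 10
  pos 32: leaf 'A' → count = 11
  pos 35: leaf 'K' → count = 12
  pos 38: leaf 'X' → count = 13
  pos 42: leaf 'C' → count = 14
Total leaves: 14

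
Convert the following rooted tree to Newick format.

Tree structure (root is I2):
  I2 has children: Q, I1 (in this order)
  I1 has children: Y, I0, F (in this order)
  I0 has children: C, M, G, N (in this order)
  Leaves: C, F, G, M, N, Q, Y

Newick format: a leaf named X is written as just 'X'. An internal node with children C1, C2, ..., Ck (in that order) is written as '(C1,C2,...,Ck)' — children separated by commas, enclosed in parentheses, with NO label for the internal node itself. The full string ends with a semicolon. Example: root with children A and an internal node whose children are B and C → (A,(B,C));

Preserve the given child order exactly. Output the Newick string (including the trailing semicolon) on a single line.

internal I2 with children ['Q', 'I1']
  leaf 'Q' → 'Q'
  internal I1 with children ['Y', 'I0', 'F']
    leaf 'Y' → 'Y'
    internal I0 with children ['C', 'M', 'G', 'N']
      leaf 'C' → 'C'
      leaf 'M' → 'M'
      leaf 'G' → 'G'
      leaf 'N' → 'N'
    → '(C,M,G,N)'
    leaf 'F' → 'F'
  → '(Y,(C,M,G,N),F)'
→ '(Q,(Y,(C,M,G,N),F))'
Final: (Q,(Y,(C,M,G,N),F));

Answer: (Q,(Y,(C,M,G,N),F));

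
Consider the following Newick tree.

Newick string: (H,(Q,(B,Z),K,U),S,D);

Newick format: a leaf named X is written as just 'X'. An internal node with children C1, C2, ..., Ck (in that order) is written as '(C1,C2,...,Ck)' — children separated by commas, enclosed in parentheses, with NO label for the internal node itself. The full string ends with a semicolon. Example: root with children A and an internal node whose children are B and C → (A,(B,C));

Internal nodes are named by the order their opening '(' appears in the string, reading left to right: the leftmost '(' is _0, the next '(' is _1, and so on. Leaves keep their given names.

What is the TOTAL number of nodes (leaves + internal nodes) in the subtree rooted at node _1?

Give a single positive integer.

Newick: (H,(Q,(B,Z),K,U),S,D);
Locate _1: it is the '(' at position 3 (the 2nd '(' reading left to right).
Query: subtree rooted at _1
_1: subtree_size = 1 + 6
  Q: subtree_size = 1 + 0
  _2: subtree_size = 1 + 2
    B: subtree_size = 1 + 0
    Z: subtree_size = 1 + 0
  K: subtree_size = 1 + 0
  U: subtree_size = 1 + 0
Total subtree size of _1: 7

Answer: 7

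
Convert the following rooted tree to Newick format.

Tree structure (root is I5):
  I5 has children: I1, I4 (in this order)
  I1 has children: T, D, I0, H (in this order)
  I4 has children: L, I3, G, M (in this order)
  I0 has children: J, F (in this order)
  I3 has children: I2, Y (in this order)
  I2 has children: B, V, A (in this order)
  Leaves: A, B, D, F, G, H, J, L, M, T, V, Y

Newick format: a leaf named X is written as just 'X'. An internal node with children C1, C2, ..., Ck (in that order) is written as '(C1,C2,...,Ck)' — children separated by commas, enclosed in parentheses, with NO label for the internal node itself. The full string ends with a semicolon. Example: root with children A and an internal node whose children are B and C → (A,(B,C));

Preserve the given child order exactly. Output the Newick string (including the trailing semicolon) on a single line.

Answer: ((T,D,(J,F),H),(L,((B,V,A),Y),G,M));

Derivation:
internal I5 with children ['I1', 'I4']
  internal I1 with children ['T', 'D', 'I0', 'H']
    leaf 'T' → 'T'
    leaf 'D' → 'D'
    internal I0 with children ['J', 'F']
      leaf 'J' → 'J'
      leaf 'F' → 'F'
    → '(J,F)'
    leaf 'H' → 'H'
  → '(T,D,(J,F),H)'
  internal I4 with children ['L', 'I3', 'G', 'M']
    leaf 'L' → 'L'
    internal I3 with children ['I2', 'Y']
      internal I2 with children ['B', 'V', 'A']
        leaf 'B' → 'B'
        leaf 'V' → 'V'
        leaf 'A' → 'A'
      → '(B,V,A)'
      leaf 'Y' → 'Y'
    → '((B,V,A),Y)'
    leaf 'G' → 'G'
    leaf 'M' → 'M'
  → '(L,((B,V,A),Y),G,M)'
→ '((T,D,(J,F),H),(L,((B,V,A),Y),G,M))'
Final: ((T,D,(J,F),H),(L,((B,V,A),Y),G,M));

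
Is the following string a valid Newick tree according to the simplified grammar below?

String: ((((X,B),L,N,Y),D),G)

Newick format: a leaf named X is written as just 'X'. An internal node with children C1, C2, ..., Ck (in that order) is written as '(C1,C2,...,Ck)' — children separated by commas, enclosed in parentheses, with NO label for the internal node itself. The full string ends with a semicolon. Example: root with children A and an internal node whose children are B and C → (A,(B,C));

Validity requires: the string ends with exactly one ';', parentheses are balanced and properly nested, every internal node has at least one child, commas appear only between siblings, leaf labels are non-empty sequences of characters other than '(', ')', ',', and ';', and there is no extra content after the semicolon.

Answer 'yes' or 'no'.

Answer: no

Derivation:
Input: ((((X,B),L,N,Y),D),G)
Paren balance: 4 '(' vs 4 ')' OK
Ends with single ';': False
Full parse: FAILS (must end with ;)
Valid: False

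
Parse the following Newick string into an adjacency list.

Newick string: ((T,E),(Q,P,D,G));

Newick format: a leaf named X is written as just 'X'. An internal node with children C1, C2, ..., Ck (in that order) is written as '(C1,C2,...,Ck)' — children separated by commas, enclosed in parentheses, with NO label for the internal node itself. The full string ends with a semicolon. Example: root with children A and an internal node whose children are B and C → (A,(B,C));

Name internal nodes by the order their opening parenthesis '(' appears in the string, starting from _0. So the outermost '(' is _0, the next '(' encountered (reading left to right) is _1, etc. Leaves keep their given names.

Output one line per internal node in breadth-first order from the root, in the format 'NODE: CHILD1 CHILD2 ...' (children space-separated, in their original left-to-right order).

Input: ((T,E),(Q,P,D,G));
Scanning left-to-right, naming '(' by encounter order:
  pos 0: '(' -> open internal node _0 (depth 1)
  pos 1: '(' -> open internal node _1 (depth 2)
  pos 5: ')' -> close internal node _1 (now at depth 1)
  pos 7: '(' -> open internal node _2 (depth 2)
  pos 15: ')' -> close internal node _2 (now at depth 1)
  pos 16: ')' -> close internal node _0 (now at depth 0)
Total internal nodes: 3
BFS adjacency from root:
  _0: _1 _2
  _1: T E
  _2: Q P D G

Answer: _0: _1 _2
_1: T E
_2: Q P D G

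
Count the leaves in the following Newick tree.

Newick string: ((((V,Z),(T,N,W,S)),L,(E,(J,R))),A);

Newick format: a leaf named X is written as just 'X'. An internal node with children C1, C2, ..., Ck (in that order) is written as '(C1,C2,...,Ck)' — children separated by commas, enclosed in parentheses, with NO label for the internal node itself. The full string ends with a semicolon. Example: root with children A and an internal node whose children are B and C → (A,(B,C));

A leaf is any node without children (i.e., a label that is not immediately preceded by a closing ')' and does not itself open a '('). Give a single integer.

Newick: ((((V,Z),(T,N,W,S)),L,(E,(J,R))),A);
Scan left-to-right; a leaf is any maximal label run not followed by '(':
  pos 4: leaf 'V' → count = 1
  pos 6: leaf 'Z' → count = 2
  pos 10: leaf 'T' → count = 3
  pos 12: leaf 'N' → count = 4
  pos 14: leaf 'W' → count = 5
  pos 16: leaf 'S' → count = 6
  pos 20: leaf 'L' → count = 7
  pos 23: leaf 'E' → count = 8
  pos 26: leaf 'J' → count = 9
  pos 28: leaf 'R' → count = 10
  pos 33: leaf 'A' → count = 11
Total leaves: 11

Answer: 11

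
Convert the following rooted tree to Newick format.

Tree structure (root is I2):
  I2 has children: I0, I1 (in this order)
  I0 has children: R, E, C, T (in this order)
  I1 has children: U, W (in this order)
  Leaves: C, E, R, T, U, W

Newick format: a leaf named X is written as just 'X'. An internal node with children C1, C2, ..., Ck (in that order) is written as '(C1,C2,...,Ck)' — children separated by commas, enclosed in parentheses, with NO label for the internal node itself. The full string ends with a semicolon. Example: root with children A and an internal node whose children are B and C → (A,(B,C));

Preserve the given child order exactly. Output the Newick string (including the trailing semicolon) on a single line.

Answer: ((R,E,C,T),(U,W));

Derivation:
internal I2 with children ['I0', 'I1']
  internal I0 with children ['R', 'E', 'C', 'T']
    leaf 'R' → 'R'
    leaf 'E' → 'E'
    leaf 'C' → 'C'
    leaf 'T' → 'T'
  → '(R,E,C,T)'
  internal I1 with children ['U', 'W']
    leaf 'U' → 'U'
    leaf 'W' → 'W'
  → '(U,W)'
→ '((R,E,C,T),(U,W))'
Final: ((R,E,C,T),(U,W));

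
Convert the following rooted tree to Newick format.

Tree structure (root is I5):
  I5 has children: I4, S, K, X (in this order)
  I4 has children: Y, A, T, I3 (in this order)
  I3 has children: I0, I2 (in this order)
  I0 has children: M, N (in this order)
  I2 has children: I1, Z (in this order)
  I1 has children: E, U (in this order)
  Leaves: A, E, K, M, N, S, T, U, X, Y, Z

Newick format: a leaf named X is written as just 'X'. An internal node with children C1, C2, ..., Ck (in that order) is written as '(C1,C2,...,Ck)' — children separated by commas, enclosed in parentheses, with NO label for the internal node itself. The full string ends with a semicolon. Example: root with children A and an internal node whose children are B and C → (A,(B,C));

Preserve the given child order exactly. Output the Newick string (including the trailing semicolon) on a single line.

Answer: ((Y,A,T,((M,N),((E,U),Z))),S,K,X);

Derivation:
internal I5 with children ['I4', 'S', 'K', 'X']
  internal I4 with children ['Y', 'A', 'T', 'I3']
    leaf 'Y' → 'Y'
    leaf 'A' → 'A'
    leaf 'T' → 'T'
    internal I3 with children ['I0', 'I2']
      internal I0 with children ['M', 'N']
        leaf 'M' → 'M'
        leaf 'N' → 'N'
      → '(M,N)'
      internal I2 with children ['I1', 'Z']
        internal I1 with children ['E', 'U']
          leaf 'E' → 'E'
          leaf 'U' → 'U'
        → '(E,U)'
        leaf 'Z' → 'Z'
      → '((E,U),Z)'
    → '((M,N),((E,U),Z))'
  → '(Y,A,T,((M,N),((E,U),Z)))'
  leaf 'S' → 'S'
  leaf 'K' → 'K'
  leaf 'X' → 'X'
→ '((Y,A,T,((M,N),((E,U),Z))),S,K,X)'
Final: ((Y,A,T,((M,N),((E,U),Z))),S,K,X);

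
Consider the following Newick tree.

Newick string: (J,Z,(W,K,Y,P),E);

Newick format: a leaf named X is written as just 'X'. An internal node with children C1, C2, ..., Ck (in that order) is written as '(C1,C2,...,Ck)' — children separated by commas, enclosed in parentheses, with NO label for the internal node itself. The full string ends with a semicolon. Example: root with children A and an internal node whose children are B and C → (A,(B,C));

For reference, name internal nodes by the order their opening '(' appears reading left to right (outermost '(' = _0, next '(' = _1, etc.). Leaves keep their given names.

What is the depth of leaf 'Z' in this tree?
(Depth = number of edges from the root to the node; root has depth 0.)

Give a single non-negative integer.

Answer: 1

Derivation:
Newick: (J,Z,(W,K,Y,P),E);
Naming internals by '(' encounter order: outermost '(' = _0, next = _1, ...
Query node: Z
Path from root: _0 -> Z
Depth of Z: 1 (number of edges from root)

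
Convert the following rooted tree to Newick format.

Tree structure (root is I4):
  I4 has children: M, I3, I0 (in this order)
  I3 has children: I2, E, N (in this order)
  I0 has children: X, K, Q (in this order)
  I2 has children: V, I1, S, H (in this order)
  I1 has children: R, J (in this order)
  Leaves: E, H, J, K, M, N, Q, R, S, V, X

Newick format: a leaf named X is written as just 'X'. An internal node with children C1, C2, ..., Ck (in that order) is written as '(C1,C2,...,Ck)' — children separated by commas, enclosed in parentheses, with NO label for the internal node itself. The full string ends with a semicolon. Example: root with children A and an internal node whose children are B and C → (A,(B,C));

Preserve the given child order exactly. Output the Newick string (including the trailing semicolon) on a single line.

Answer: (M,((V,(R,J),S,H),E,N),(X,K,Q));

Derivation:
internal I4 with children ['M', 'I3', 'I0']
  leaf 'M' → 'M'
  internal I3 with children ['I2', 'E', 'N']
    internal I2 with children ['V', 'I1', 'S', 'H']
      leaf 'V' → 'V'
      internal I1 with children ['R', 'J']
        leaf 'R' → 'R'
        leaf 'J' → 'J'
      → '(R,J)'
      leaf 'S' → 'S'
      leaf 'H' → 'H'
    → '(V,(R,J),S,H)'
    leaf 'E' → 'E'
    leaf 'N' → 'N'
  → '((V,(R,J),S,H),E,N)'
  internal I0 with children ['X', 'K', 'Q']
    leaf 'X' → 'X'
    leaf 'K' → 'K'
    leaf 'Q' → 'Q'
  → '(X,K,Q)'
→ '(M,((V,(R,J),S,H),E,N),(X,K,Q))'
Final: (M,((V,(R,J),S,H),E,N),(X,K,Q));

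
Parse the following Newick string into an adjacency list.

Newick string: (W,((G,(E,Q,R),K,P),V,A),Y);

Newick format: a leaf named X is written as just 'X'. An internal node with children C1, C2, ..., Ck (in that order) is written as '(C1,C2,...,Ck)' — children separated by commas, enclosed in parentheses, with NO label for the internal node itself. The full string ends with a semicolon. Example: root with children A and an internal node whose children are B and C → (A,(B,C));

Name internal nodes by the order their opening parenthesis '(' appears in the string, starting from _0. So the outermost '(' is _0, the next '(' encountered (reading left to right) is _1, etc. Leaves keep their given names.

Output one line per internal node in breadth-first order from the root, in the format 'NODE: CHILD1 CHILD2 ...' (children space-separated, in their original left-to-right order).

Input: (W,((G,(E,Q,R),K,P),V,A),Y);
Scanning left-to-right, naming '(' by encounter order:
  pos 0: '(' -> open internal node _0 (depth 1)
  pos 3: '(' -> open internal node _1 (depth 2)
  pos 4: '(' -> open internal node _2 (depth 3)
  pos 7: '(' -> open internal node _3 (depth 4)
  pos 13: ')' -> close internal node _3 (now at depth 3)
  pos 18: ')' -> close internal node _2 (now at depth 2)
  pos 23: ')' -> close internal node _1 (now at depth 1)
  pos 26: ')' -> close internal node _0 (now at depth 0)
Total internal nodes: 4
BFS adjacency from root:
  _0: W _1 Y
  _1: _2 V A
  _2: G _3 K P
  _3: E Q R

Answer: _0: W _1 Y
_1: _2 V A
_2: G _3 K P
_3: E Q R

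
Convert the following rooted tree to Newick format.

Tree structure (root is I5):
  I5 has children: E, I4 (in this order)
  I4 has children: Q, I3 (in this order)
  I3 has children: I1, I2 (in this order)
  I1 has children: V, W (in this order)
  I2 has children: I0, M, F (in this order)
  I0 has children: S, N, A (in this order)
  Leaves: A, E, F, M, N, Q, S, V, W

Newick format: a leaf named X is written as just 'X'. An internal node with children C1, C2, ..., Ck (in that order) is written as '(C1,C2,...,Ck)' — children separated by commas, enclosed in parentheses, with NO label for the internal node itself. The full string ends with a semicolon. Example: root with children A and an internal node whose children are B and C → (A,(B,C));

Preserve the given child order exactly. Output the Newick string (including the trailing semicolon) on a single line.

Answer: (E,(Q,((V,W),((S,N,A),M,F))));

Derivation:
internal I5 with children ['E', 'I4']
  leaf 'E' → 'E'
  internal I4 with children ['Q', 'I3']
    leaf 'Q' → 'Q'
    internal I3 with children ['I1', 'I2']
      internal I1 with children ['V', 'W']
        leaf 'V' → 'V'
        leaf 'W' → 'W'
      → '(V,W)'
      internal I2 with children ['I0', 'M', 'F']
        internal I0 with children ['S', 'N', 'A']
          leaf 'S' → 'S'
          leaf 'N' → 'N'
          leaf 'A' → 'A'
        → '(S,N,A)'
        leaf 'M' → 'M'
        leaf 'F' → 'F'
      → '((S,N,A),M,F)'
    → '((V,W),((S,N,A),M,F))'
  → '(Q,((V,W),((S,N,A),M,F)))'
→ '(E,(Q,((V,W),((S,N,A),M,F))))'
Final: (E,(Q,((V,W),((S,N,A),M,F))));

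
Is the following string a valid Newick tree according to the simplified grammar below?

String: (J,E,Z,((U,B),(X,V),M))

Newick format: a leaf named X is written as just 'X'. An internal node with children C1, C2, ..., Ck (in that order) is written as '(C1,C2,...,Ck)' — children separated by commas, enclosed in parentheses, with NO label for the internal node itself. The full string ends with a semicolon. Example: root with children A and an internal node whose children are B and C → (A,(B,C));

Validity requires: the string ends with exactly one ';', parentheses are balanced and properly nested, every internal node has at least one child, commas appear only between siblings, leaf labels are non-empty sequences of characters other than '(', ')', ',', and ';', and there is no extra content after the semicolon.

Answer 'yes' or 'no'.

Input: (J,E,Z,((U,B),(X,V),M))
Paren balance: 4 '(' vs 4 ')' OK
Ends with single ';': False
Full parse: FAILS (must end with ;)
Valid: False

Answer: no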